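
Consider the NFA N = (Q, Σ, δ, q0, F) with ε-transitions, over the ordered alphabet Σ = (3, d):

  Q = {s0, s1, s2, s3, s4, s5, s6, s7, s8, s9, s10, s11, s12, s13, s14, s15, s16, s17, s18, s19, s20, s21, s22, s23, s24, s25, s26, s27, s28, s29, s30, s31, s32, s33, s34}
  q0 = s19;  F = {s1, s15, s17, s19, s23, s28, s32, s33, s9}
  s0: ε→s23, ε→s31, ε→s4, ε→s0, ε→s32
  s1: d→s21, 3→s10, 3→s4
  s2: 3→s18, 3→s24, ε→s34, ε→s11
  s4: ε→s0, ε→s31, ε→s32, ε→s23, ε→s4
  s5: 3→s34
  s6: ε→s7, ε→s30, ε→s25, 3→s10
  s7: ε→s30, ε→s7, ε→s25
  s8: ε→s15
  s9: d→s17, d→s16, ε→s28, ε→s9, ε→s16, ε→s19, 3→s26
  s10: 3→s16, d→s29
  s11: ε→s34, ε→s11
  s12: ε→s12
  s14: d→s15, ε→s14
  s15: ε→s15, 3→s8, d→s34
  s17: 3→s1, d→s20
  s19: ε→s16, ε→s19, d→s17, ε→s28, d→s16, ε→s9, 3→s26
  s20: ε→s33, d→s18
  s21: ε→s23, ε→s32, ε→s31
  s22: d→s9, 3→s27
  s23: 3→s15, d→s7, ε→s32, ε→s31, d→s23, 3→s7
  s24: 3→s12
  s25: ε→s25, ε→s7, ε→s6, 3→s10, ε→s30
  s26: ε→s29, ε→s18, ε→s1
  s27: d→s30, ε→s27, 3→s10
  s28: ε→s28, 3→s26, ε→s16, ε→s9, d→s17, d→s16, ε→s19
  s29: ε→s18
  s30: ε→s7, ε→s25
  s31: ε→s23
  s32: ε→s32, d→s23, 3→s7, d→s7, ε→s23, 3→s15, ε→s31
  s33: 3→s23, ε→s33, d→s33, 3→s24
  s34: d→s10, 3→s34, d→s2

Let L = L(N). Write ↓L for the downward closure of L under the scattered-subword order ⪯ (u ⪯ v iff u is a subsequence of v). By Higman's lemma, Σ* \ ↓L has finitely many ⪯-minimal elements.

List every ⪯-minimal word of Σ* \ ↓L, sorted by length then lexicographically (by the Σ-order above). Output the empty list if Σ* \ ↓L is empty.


|Q|=35, |F|=9, |δ|=102 (58 ε).
min D↑ (7 st, q0=0, F={6}): 0:3→1,d→2 1:3→3,d→3 2:3→1,d→4 3:3→5,d→3 4:3→3,d→4 5:3→5,d→6 6:3→6,d→6 (ε-aug+det+¬).
'333d': run [29, 23, 20, 15, 9] end={s10,s11,s12,s16,s18,s2,s24,s29,s34} rej; 4/4 single-dels accept.
'3d3d': run [29, 23, 19, 15, 9] end={s10,s11,s12,s16,s18,s2,s24,s29,s34} ∉↓L; 4/4 single-dels accept.
'dd33d': N↓-sim [29, 25, 21, 18, 15, 9] end={s10,s11,s12,s16,s18,s2,s24,s29,s34} ∉↓L; 5/5 single-dels accept.
3 words, ⪯-incomp.

Antichain: [333d, 3d3d, dd33d].


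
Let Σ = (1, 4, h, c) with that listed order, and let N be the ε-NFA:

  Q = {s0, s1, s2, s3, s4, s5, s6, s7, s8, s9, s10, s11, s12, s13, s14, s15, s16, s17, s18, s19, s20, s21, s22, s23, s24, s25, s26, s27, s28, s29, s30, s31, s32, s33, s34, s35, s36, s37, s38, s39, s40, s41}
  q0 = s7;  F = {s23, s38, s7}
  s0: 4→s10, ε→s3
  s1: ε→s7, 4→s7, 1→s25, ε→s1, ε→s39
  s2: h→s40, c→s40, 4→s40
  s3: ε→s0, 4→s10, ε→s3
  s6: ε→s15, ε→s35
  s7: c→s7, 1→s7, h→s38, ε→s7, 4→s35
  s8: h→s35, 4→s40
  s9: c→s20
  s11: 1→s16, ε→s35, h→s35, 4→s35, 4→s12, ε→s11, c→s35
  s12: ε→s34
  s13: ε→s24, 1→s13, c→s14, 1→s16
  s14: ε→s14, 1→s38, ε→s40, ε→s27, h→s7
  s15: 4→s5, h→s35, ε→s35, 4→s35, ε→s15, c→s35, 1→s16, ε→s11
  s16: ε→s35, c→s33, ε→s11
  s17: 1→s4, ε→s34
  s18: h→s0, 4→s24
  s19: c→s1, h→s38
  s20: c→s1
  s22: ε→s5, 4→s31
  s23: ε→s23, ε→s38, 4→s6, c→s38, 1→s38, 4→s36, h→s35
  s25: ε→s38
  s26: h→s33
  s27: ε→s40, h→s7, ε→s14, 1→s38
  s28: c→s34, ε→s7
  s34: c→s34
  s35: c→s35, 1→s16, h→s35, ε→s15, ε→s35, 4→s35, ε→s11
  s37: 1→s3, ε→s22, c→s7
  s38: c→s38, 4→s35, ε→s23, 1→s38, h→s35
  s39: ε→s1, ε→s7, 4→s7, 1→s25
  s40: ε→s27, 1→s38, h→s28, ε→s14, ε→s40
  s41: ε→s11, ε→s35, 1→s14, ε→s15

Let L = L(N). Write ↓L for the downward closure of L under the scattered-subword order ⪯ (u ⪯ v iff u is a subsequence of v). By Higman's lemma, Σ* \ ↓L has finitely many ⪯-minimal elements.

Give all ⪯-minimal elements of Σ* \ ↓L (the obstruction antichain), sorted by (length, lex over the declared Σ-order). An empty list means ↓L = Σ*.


|Q|=42, |F|=3, |δ|=104 (42 ε).
min D↑ (3 st, q0=0, F={1}): 0:1→0,4→1,h→2,c→0 1:1→1,4→1,h→1,c→1 2:1→2,4→1,h→1,c→2.
'4': |S_i|=[13, 10] end={s11,s12,s15,s16,s33,s34,s35,s36,s5,s6} rej; 1/1 deletions ∈↓L.
'hh': |S_i|=[13, 12, 8] end={s11,s12,s15,s16,s33,s34,s35,s5} rej; 2/2 del acc.
2 obstructions.

Antichain: [4, hh].


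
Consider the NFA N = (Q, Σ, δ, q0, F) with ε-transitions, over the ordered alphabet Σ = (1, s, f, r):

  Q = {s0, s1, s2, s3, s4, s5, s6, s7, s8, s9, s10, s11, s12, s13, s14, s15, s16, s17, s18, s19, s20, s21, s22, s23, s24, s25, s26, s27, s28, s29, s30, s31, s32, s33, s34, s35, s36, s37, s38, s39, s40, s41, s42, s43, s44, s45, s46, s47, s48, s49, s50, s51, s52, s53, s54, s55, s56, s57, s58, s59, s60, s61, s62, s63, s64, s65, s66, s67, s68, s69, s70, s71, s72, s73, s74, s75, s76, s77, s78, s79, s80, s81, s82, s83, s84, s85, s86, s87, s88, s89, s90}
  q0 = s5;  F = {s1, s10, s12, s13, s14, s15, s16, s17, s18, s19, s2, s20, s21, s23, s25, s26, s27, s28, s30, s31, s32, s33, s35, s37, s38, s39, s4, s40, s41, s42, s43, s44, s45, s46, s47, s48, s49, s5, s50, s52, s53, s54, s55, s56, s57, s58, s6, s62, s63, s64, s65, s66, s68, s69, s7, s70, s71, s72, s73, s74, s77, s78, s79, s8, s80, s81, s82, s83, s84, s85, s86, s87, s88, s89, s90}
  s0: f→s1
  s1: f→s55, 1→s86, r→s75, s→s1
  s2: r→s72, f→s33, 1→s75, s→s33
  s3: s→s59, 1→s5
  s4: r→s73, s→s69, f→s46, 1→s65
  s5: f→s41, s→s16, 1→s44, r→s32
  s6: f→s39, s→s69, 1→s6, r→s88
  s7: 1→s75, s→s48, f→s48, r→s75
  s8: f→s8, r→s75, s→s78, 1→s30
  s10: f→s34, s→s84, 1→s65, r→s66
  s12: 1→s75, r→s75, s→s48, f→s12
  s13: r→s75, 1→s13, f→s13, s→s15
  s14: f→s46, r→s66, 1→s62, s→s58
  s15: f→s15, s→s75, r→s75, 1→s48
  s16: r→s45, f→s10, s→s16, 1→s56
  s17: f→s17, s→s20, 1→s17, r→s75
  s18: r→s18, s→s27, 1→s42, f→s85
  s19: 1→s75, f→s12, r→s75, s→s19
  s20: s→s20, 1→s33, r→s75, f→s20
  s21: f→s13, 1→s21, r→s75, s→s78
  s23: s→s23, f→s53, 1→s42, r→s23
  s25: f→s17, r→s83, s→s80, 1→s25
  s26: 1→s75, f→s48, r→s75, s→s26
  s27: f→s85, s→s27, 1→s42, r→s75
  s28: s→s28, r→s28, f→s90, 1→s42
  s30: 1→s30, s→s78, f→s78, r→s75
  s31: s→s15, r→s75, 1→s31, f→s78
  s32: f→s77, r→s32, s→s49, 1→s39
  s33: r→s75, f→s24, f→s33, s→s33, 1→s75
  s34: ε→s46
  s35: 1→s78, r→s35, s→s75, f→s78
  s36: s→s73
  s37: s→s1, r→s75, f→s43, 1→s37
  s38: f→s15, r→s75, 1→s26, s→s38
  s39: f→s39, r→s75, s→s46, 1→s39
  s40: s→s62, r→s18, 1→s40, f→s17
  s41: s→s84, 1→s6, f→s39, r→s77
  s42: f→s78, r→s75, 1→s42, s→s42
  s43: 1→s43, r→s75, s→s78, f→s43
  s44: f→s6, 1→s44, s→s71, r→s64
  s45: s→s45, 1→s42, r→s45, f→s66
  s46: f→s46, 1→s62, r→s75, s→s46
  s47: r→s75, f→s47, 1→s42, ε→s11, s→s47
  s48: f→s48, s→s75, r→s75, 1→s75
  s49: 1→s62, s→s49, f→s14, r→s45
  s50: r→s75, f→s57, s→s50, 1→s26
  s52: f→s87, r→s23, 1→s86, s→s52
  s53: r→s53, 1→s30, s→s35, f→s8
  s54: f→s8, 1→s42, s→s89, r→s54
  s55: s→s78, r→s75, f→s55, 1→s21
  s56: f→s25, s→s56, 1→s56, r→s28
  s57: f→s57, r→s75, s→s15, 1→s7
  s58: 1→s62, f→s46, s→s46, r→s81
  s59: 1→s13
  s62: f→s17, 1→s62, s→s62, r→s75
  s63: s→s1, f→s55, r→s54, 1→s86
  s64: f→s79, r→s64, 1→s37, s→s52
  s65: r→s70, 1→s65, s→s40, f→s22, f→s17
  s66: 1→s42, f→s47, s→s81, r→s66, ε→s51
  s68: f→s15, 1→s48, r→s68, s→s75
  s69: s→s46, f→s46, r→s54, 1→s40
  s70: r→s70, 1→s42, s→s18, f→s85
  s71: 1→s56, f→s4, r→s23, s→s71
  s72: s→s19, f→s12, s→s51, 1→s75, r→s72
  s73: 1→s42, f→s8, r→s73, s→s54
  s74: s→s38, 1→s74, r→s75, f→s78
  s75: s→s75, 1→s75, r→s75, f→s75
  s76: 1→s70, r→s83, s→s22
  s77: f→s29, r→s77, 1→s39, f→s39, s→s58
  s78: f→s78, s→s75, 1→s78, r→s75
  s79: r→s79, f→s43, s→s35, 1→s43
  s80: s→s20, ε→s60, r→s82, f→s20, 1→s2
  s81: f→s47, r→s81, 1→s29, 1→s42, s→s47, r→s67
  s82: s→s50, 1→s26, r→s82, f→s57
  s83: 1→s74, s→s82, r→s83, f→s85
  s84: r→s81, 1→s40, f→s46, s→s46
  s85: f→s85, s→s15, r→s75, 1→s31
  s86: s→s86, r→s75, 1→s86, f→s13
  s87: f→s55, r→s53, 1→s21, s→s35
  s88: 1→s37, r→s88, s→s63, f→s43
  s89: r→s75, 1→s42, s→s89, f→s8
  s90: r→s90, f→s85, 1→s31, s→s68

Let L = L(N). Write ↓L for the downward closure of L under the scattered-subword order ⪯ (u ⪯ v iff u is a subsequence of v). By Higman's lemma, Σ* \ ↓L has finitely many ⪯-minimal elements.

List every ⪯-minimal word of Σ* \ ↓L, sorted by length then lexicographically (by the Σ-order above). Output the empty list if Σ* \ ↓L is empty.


|Q|=91, |F|=75, |δ|=322 (4 ε).
min D↑ (76 st, q0=0, F={30}): 0:1→1,s→2,f→3,r→4 1:1→1,s→5,f→6,r→7 2:1→8,s→2,f→9,r→10 3:1→6,s→11,f→12,r→13 4:1→12,s→14,f→13,r→4 5:1→8,s→5,f→15,r→16 6:1→6,s→17,f→12,r→18 7:1→19,s→20,f→21,r→7 8:1→8,s→8,f→22,r→23 9:1→24,s→11,f→25,r→26 10:1→27,s→10,f→26,r→10 11:1→28,s→25,f→25,r→29 12:1→12,s→25,f→12,r→30 13:1→12,s→31,f→12,r→13 14:1→32,s→14,f→33,r→10 15:1→24,s→17,f→25,r→34 16:1→27,s→16,f→35,r→16 17:1→28,s→25,f→25,r→36 18:1→19,s→37,f→38,r→18 19:1→19,s→39,f→38,r→30 20:1→40,s→20,f→41,r→16 21:1→38,s→42,f→38,r→21 22:1→22,s→43,f→44,r→45 23:1→27,s→23,f→46,r→23 24:1→24,s→28,f→44,r→47 25:1→32,s→25,f→25,r→30 26:1→27,s→29,f→48,r→26 27:1→27,s→27,f→49,r→30 28:1→28,s→32,f→44,r→50 29:1→27,s→48,f→48,r→29 30:1→30,s→30,f→30,r→30 31:1→32,s→25,f→25,r→29 32:1→32,s→32,f→44,r→30 33:1→32,s→31,f→25,r→26 34:1→27,s→36,f→51,r→34 35:1→52,s→42,f→51,r→35 36:1→27,s→53,f→51,r→36 37:1→40,s→39,f→54,r→36 38:1→38,s→49,f→38,r→30 39:1→40,s→39,f→54,r→30 40:1→40,s→40,f→55,r→30 41:1→56,s→42,f→54,r→35 42:1→49,s→30,f→49,r→42 43:1→57,s→58,f→58,r→59 44:1→44,s→58,f→44,r→30 45:1→60,s→59,f→61,r→45 46:1→62,s→63,f→61,r→46 47:1→27,s→50,f→61,r→47 48:1→27,s→48,f→48,r→30 49:1→49,s→30,f→49,r→30 50:1→27,s→64,f→61,r→50 51:1→52,s→49,f→51,r→30 52:1→52,s→49,f→49,r→30 53:1→27,s→53,f→51,r→30 54:1→56,s→49,f→54,r→30 55:1→55,s→65,f→55,r→30 56:1→56,s→49,f→55,r→30 57:1→30,s→66,f→66,r→67 58:1→66,s→58,f→58,r→30 59:1→68,s→69,f→70,r→59 60:1→60,s→71,f→49,r→30 61:1→62,s→65,f→61,r→30 62:1→62,s→65,f→49,r→30 63:1→72,s→30,f→65,r→63 64:1→27,s→64,f→61,r→30 65:1→72,s→30,f→65,r→30 66:1→30,s→66,f→66,r→30 67:1→30,s→73,f→74,r→67 68:1→30,s→68,f→72,r→30 69:1→68,s→69,f→70,r→30 70:1→75,s→65,f→70,r→30 71:1→68,s→71,f→65,r→30 72:1→30,s→30,f→72,r→30 73:1→30,s→73,f→74,r→30 74:1→30,s→72,f→74,r→30 75:1→30,s→72,f→72,r→30 (ε-aug+det+¬).
'ffr': run [84, 72, 28, 1] end={s75} ∉↓L; 3/3 deletions ∈↓L.
'r1r': run [84, 65, 26, 1] end={s75} — reject; 3/3 single-dels accept.
'fssr': N↓-sim [84, 72, 49, 32, 1] end={s75} rej; 4/4 deletions ∈↓L.
'1rfss': N↓-sim [84, 67, 46, 21, 6, 1] end={s75} rej; 5/5 del acc.
'sr1fs': |S_i|=[84, 72, 40, 12, 4, 1] end={s75} — reject; 5/5 single-dels accept.
's1fs11': |S_i|=[84, 72, 43, 30, 20, 11, 1] end={s75} ∉↓L; 6/6 del acc.
6 obstructions.

A = [ffr, r1r, fssr, 1rfss, sr1fs, s1fs11].


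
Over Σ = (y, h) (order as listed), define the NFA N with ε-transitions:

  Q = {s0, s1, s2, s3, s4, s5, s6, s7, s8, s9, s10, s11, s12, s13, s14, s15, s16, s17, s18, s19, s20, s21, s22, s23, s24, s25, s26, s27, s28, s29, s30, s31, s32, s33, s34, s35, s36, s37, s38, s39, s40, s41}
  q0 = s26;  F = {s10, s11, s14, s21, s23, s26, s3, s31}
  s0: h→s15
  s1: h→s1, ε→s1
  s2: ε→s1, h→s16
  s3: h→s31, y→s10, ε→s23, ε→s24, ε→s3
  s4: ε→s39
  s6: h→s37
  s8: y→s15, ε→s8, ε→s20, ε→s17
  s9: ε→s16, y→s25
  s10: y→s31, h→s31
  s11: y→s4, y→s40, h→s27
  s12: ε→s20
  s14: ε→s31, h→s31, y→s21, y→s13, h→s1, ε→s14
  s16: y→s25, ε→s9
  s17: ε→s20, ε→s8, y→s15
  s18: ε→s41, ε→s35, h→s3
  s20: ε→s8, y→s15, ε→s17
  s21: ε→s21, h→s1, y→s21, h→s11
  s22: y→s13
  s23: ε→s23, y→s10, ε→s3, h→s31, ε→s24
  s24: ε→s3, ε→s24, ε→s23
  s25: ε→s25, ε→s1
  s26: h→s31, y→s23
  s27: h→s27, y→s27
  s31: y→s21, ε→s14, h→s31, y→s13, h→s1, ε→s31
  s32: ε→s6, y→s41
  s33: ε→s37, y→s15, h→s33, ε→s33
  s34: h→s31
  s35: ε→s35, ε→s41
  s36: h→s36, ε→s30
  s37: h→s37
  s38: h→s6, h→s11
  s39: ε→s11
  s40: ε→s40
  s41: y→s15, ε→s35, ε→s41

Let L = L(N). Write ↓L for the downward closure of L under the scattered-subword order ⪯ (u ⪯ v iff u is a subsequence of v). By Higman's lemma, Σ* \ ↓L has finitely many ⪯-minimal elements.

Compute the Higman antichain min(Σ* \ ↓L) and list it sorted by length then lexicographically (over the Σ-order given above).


Antichain: [hyhh, yyyyhh].

|Q|=42, |F|=8, |δ|=85 (41 ε).
min D↑ (7 st, q0=0, F={6}): 0:y→1,h→2 1:y→3,h→2 2:y→4,h→2 3:y→2,h→2 4:y→4,h→5 5:y→5,h→6 6:y→6,h→6 [Hopcroft].
'hyhh': run [15, 10, 8, 6, 2] end={s1,s27} ∉↓L; 4/4 deletions ∈↓L.
'yyyyhh': run [15, 14, 11, 10, 8, 6, 2] end={s1,s27} — reject; 6/6 single-dels accept.
2 words, ⪯-incomp.


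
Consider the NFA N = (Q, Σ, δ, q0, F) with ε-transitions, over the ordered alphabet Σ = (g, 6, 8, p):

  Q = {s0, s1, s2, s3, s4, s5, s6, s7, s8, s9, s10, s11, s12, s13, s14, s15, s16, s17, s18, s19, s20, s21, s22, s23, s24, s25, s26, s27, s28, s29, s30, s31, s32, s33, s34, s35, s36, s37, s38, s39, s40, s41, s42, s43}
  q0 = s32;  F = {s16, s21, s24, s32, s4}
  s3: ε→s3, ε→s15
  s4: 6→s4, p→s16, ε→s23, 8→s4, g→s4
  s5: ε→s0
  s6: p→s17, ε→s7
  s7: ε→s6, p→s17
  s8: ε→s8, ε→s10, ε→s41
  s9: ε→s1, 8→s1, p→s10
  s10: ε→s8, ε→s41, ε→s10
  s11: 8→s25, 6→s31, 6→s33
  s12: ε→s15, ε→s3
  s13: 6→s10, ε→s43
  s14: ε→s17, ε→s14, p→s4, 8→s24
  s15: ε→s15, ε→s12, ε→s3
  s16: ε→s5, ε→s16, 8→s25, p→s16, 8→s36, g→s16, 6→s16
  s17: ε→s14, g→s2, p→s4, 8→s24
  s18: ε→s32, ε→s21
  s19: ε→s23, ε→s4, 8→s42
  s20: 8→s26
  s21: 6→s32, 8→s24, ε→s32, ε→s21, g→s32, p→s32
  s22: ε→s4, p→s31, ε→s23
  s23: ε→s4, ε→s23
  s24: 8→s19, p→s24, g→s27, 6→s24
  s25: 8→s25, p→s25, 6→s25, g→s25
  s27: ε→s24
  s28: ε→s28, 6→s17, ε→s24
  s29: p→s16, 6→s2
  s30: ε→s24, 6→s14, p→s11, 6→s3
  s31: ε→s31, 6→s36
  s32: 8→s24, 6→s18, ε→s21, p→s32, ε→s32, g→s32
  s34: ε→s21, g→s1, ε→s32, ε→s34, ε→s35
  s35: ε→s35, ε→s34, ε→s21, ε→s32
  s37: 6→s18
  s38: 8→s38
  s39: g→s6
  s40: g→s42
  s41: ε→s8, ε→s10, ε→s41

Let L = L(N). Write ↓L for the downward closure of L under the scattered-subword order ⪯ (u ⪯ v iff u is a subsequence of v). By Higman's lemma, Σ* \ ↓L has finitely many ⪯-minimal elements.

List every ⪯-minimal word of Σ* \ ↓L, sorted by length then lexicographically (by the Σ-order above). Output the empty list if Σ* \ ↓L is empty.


A = [88p8].

|Q|=44, |F|=5, |δ|=105 (52 ε).
min D↑ (5 st, q0=0, F={4}): 0:g→0,6→0,8→1,p→0 1:g→1,6→1,8→2,p→1 2:g→2,6→2,8→2,p→3 3:g→3,6→3,8→4,p→3 4:g→4,6→4,8→4,p→4.
'88p8': N↓-sim [14, 11, 9, 5, 2] end={s25,s36} rej; 4/4 deletions ∈↓L.
1 minimals (antichain).


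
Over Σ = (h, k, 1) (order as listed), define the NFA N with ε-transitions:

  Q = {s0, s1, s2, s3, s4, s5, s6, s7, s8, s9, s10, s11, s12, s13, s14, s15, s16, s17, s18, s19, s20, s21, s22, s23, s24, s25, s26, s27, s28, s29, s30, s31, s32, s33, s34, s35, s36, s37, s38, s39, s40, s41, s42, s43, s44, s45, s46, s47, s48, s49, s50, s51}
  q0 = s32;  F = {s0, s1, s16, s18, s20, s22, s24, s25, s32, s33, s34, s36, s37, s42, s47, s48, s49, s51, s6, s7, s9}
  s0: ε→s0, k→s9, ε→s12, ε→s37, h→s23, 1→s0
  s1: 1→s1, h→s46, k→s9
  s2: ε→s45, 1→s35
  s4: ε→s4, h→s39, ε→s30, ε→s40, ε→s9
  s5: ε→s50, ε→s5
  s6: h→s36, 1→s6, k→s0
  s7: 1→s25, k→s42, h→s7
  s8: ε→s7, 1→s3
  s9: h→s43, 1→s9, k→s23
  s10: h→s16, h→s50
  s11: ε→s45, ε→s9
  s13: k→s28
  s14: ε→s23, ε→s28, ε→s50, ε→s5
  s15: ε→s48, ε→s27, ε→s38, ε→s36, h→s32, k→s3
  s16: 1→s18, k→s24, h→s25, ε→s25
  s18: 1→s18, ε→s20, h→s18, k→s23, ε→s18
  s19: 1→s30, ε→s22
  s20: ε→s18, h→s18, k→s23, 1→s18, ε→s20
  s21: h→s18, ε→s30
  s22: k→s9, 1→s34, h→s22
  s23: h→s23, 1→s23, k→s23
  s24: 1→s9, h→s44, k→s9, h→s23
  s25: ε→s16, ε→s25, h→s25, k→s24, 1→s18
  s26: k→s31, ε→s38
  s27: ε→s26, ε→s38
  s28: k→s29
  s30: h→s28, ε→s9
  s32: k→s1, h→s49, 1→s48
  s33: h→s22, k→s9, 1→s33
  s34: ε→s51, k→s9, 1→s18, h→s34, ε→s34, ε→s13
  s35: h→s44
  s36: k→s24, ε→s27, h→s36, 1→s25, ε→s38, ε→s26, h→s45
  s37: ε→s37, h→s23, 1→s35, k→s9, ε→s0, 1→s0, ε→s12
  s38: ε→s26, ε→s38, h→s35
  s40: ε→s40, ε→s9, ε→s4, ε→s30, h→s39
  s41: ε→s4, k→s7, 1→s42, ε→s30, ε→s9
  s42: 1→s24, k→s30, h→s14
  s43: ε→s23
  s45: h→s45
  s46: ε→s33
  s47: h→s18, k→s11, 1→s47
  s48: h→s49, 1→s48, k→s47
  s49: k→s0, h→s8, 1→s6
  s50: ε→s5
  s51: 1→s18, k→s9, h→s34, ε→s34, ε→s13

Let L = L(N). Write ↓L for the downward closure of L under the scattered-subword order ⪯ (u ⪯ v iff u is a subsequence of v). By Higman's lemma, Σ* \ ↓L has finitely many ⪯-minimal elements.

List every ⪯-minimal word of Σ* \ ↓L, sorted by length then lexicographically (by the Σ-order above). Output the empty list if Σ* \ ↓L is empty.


Antichain: [hkh, kkh, kkk, 1khk, hh11k, h1hk1k].

|Q|=52, |F|=21, |δ|=145 (57 ε).
min D↑ (18 st, q0=0, F={12}): 0:h→1,k→2,1→3 1:h→4,k→5,1→6 2:h→7,k→8,1→2 3:h→1,k→9,1→3 4:h→4,k→10,1→11 5:h→12,k→8,1→5 6:h→13,k→5,1→6 7:h→14,k→8,1→7 8:h→12,k→12,1→8 9:h→15,k→8,1→9 10:h→12,k→8,1→16 11:h→11,k→16,1→15 12:h→12,k→12,1→12 13:h→13,k→16,1→11 14:h→14,k→8,1→17 15:h→15,k→12,1→15 16:h→12,k→8,1→8 17:h→17,k→8,1→15 (ε-aug+det+¬).
'hkh': |S_i|=[42, 37, 17, 8] end={s14,s23,s28,s29,s43,s44,s5,s50} ∉↓L; 3/3 del acc.
'kkh': run [42, 29, 8, 5] end={s23,s28,s29,s43,s45} ∉↓L; 3/3 del acc.
'kkk': run [42, 29, 8, 2] end={s23,s29} — reject; 3/3 del acc.
'1khk': N↓-sim [42, 41, 22, 11, 2] end={s23,s29} rej; 4/4 single-dels accept.
'hh11k': N↓-sim [42, 37, 30, 15, 5, 1] end={s23} ∉↓L; 5/5 deletions ∈↓L.
'h1hk1k': |S_i|=[42, 37, 28, 22, 8, 3, 1] end={s23} — reject; 6/6 deletions ∈↓L.
6 words, ⪯-incomp.


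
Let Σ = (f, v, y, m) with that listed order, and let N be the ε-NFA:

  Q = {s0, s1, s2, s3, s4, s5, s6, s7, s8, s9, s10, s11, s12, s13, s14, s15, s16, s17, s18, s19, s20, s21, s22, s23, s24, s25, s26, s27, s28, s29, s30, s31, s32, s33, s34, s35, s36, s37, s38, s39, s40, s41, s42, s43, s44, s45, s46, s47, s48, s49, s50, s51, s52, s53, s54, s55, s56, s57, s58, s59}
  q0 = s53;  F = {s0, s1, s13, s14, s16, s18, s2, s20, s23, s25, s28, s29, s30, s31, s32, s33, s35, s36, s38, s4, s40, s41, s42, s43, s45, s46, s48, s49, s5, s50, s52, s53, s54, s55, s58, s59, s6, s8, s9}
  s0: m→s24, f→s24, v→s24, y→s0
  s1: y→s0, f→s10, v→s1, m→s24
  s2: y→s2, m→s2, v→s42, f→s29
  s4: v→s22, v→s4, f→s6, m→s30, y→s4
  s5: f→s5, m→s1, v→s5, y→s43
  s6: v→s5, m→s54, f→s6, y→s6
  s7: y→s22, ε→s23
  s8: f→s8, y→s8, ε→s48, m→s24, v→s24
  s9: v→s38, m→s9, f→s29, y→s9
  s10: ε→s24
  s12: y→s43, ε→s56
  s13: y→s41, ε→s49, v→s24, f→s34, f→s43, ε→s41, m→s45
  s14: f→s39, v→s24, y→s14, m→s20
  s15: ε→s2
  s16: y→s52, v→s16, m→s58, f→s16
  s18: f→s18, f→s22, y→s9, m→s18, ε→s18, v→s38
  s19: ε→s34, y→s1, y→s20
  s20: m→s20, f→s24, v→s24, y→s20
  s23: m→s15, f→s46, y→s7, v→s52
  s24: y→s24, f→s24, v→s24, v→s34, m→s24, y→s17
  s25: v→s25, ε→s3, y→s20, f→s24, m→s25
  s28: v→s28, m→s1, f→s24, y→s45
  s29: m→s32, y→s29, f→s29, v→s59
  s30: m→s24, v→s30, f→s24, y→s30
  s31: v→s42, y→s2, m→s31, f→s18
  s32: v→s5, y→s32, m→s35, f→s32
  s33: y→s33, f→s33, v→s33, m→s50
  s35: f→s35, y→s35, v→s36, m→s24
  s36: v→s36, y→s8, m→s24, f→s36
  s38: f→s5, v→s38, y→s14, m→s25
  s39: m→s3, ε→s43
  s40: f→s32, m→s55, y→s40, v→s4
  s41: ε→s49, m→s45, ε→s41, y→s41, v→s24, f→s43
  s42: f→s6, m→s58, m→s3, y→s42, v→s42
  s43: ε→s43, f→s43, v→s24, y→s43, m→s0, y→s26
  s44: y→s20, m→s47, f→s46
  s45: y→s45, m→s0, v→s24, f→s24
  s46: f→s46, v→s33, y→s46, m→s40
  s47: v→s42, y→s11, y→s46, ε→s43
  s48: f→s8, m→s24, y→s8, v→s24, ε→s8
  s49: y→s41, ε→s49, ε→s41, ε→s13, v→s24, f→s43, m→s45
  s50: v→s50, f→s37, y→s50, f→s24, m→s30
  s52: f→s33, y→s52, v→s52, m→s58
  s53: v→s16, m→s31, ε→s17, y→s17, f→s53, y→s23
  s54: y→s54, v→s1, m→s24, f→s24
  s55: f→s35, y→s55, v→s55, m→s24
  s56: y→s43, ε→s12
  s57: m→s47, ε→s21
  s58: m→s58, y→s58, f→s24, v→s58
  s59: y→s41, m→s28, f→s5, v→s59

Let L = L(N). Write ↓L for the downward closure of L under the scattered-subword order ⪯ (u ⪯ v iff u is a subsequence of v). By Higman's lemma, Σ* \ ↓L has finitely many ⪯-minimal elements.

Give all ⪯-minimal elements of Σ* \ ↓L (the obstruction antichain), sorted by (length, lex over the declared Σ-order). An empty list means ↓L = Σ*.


min(Σ*\↓L) = [vmf, yfmmm, mfvyv, mvfmm].

|Q|=60, |F|=39, |δ|=204 (22 ε).
min D↑ (37 st, q0=0, F={11}): 0:f→0,v→1,y→2,m→3 1:f→1,v→1,y→4,m→5 2:f→6,v→4,y→2,m→7 3:f→8,v→9,y→7,m→3 4:f→10,v→4,y→4,m→5 5:f→11,v→5,y→5,m→5 6:f→6,v→10,y→6,m→12 7:f→13,v→9,y→7,m→7 8:f→8,v→14,y→15,m→8 9:f→16,v→9,y→9,m→5 10:f→10,v→10,y→10,m→17 11:f→11,v→11,y→11,m→11 12:f→18,v→19,y→12,m→20 13:f→13,v→21,y→13,m→18 14:f→22,v→14,y→23,m→24 15:f→13,v→14,y→15,m→15 16:f→16,v→22,y→16,m→25 17:f→11,v→17,y→17,m→26 18:f→18,v→22,y→18,m→27 19:f→16,v→19,y→19,m→26 20:f→27,v→20,y→20,m→11 21:f→22,v→21,y→28,m→29 22:f→22,v→22,y→30,m→31 23:f→30,v→11,y→23,m→32 24:f→11,v→24,y→32,m→24 25:f→11,v→31,y→25,m→11 26:f→11,v→26,y→26,m→11 27:f→27,v→33,y→27,m→11 28:f→30,v→11,y→28,m→34 29:f→11,v→29,y→34,m→31 30:f→30,v→11,y→30,m→35 31:f→11,v→31,y→35,m→11 32:f→11,v→11,y→32,m→32 33:f→33,v→33,y→36,m→11 34:f→11,v→11,y→34,m→35 35:f→11,v→11,y→35,m→11 36:f→36,v→11,y→36,m→11.
'vmf': run [50, 38, 16, 5] end={s10,s17,s24,s34,s37} rej; 3/3 deletions ∈↓L.
'yfmmm': N↓-sim [50, 46, 34, 26, 13, 3] end={s17,s24,s34} rej; 5/5 deletions ∈↓L.
'mfvyv': N↓-sim [50, 43, 33, 24, 16, 3] end={s17,s24,s34} ∉↓L; 5/5 del acc.
'mvfmm': run [50, 43, 35, 18, 8, 3] end={s17,s24,s34} ∉↓L; 5/5 deletions ∈↓L.
4 minimals (antichain).


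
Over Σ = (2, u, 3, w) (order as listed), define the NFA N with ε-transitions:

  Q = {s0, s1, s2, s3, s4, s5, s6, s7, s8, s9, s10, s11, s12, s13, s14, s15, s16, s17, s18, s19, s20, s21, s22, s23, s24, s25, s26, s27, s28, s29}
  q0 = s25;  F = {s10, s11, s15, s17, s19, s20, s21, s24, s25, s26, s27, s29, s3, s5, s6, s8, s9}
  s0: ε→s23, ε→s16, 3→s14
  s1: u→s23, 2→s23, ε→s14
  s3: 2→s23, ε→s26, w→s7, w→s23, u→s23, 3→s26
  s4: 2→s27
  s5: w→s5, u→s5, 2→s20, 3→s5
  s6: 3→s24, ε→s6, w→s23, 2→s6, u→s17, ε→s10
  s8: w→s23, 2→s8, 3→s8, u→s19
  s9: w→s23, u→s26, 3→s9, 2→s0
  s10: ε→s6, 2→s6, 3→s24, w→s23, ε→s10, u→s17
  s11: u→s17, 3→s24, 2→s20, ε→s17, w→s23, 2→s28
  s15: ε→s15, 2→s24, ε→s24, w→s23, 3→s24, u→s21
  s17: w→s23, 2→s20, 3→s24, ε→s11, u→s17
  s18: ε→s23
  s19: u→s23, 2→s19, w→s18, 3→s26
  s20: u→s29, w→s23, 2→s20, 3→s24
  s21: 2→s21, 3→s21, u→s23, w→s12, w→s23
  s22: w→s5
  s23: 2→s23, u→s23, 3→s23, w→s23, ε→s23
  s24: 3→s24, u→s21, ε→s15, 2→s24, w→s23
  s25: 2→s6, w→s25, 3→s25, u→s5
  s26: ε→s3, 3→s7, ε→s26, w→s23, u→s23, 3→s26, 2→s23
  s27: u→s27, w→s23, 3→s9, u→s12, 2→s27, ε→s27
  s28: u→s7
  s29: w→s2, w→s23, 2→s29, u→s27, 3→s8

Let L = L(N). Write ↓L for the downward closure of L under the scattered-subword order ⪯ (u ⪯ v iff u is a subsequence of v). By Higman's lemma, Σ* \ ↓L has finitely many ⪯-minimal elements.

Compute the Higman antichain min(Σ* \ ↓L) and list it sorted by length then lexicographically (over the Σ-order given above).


|Q|=30, |F|=17, |δ|=102 (18 ε).
min D↑ (14 st, q0=0, F={5}): 0:2→1,u→2,3→0,w→0 1:2→1,u→3,3→4,w→5 2:2→6,u→2,3→2,w→2 3:2→6,u→3,3→4,w→5 4:2→4,u→7,3→4,w→5 5:2→5,u→5,3→5,w→5 6:2→6,u→8,3→4,w→5 7:2→7,u→5,3→7,w→5 8:2→8,u→9,3→10,w→5 9:2→9,u→9,3→11,w→5 10:2→10,u→12,3→10,w→5 11:2→5,u→13,3→11,w→5 12:2→12,u→5,3→13,w→5 13:2→5,u→5,3→13,w→5.
'2w': run [26, 24, 5] end={s12,s18,s2,s23,s7} — reject; 2/2 deletions ∈↓L.
'23uu': |S_i|=[26, 24, 15, 8, 1] end={s23} — reject; 4/4 deletions ∈↓L.
'u2uu32': |S_i|=[26, 23, 20, 16, 12, 8, 4] end={s0,s14,s16,s23} ∉↓L; 6/6 del acc.
3 minimals (antichain).

A = [2w, 23uu, u2uu32].


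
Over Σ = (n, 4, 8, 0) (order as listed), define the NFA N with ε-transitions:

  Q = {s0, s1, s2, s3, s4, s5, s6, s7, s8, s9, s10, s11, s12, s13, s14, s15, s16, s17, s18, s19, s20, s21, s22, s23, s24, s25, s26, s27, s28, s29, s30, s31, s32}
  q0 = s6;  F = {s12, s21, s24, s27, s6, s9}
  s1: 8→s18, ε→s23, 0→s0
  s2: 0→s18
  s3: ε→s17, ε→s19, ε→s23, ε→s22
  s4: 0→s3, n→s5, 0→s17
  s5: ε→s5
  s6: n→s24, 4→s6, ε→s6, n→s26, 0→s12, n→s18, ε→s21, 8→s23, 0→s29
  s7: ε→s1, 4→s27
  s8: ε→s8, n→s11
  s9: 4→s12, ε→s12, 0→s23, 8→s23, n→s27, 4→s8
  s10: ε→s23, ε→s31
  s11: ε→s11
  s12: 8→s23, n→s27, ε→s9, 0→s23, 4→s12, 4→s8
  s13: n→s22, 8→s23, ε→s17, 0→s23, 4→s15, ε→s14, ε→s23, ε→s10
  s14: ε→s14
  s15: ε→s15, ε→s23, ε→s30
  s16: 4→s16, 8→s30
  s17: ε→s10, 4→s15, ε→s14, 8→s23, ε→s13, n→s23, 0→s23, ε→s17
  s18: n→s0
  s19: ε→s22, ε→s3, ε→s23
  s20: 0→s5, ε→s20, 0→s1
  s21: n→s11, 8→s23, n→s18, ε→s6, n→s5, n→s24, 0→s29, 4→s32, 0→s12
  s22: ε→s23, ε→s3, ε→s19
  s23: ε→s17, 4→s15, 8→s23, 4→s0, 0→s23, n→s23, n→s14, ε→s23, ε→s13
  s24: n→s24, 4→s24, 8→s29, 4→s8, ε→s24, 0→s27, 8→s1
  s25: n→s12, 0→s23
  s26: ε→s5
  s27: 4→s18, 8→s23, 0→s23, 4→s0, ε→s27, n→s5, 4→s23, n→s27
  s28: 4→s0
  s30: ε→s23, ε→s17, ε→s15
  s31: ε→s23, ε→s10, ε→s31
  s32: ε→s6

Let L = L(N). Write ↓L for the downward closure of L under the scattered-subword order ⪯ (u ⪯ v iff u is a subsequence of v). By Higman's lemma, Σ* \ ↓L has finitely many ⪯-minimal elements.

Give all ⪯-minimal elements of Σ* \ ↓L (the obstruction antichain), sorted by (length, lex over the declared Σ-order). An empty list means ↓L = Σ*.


|Q|=33, |F|=6, |δ|=116 (48 ε).
min D↑ (5 st, q0=0, F={2}): 0:n→1,4→0,8→2,0→3 1:n→1,4→1,8→2,0→4 2:n→2,4→2,8→2,0→2 3:n→4,4→3,8→2,0→2 4:n→4,4→2,8→2,0→2 (ε-aug+det+¬).
'8': |S_i|=[26, 15] end={s0,s1,s10,s13,s14,s15,s17,s18,s19,s22,s23,s29,…} ∉↓L; 1/1 del acc.
'00': |S_i|=[26, 20, 12] end={s0,s10,s13,s14,s15,s17,s19,s22,s23,s3,s30,s31} rej; 2/2 del acc.
'n04': run [26, 21, 15, 13] end={s0,s10,s13,s14,s15,s17,s18,s19,s22,s23,s3,s30,…} — reject; 3/3 del acc.
'0n4': N↓-sim [26, 20, 16, 13] end={s0,s10,s13,s14,s15,s17,s18,s19,s22,s23,s3,s30,…} rej; 3/3 deletions ∈↓L.
4 words, ⪯-incomp.

min(Σ*\↓L) = [8, 00, n04, 0n4].


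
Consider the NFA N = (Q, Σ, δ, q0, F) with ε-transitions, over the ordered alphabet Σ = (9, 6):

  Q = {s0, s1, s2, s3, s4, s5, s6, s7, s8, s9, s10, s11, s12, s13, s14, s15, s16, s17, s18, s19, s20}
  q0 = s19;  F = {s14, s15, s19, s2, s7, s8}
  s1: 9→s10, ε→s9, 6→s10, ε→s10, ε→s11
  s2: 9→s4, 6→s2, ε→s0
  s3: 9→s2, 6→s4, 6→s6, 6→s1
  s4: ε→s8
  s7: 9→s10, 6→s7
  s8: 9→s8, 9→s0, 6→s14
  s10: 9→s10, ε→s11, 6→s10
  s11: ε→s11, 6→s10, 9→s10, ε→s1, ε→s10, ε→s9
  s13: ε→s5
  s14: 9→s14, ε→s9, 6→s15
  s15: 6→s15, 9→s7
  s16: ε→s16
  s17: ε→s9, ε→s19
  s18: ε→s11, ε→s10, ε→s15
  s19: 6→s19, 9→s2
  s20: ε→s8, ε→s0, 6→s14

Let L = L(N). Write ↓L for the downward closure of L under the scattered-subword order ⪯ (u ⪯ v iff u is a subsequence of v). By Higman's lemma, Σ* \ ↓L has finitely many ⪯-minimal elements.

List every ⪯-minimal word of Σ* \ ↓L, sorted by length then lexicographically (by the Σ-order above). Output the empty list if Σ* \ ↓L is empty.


|Q|=21, |F|=6, |δ|=44 (20 ε).
min D↑ (7 st, q0=0, F={6}): 0:9→1,6→0 1:9→2,6→1 2:9→2,6→3 3:9→3,6→4 4:9→5,6→4 5:9→6,6→5 6:9→6,6→6.
'996699': |S_i|=[12, 11, 10, 7, 6, 5, 4] end={s1,s10,s11,s9} rej; 6/6 deletions ∈↓L.
1 words, ⪯-incomp.

min(Σ*\↓L) = [996699].


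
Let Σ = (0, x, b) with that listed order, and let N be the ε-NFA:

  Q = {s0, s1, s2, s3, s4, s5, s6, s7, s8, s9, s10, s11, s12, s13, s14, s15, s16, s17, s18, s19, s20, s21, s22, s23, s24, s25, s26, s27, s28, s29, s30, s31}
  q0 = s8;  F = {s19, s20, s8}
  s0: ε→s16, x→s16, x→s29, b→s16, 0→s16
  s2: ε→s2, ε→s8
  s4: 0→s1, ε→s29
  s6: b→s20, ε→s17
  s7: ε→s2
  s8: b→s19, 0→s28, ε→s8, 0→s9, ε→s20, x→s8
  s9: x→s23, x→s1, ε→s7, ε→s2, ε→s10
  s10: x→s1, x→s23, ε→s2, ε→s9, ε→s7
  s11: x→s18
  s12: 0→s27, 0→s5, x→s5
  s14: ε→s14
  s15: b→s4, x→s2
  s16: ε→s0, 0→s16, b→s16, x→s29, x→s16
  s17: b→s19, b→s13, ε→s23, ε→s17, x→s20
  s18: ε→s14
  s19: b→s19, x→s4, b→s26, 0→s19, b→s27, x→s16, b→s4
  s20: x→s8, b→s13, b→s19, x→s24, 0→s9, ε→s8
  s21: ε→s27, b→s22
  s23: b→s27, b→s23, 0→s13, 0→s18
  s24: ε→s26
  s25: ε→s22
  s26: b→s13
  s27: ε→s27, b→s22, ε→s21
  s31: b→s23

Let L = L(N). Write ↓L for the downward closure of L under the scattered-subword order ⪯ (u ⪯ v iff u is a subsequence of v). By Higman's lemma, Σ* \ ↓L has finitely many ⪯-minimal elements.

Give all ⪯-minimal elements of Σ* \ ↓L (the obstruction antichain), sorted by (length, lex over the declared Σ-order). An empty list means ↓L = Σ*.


min(Σ*\↓L) = [bx].

|Q|=32, |F|=3, |δ|=72 (25 ε).
min D↑ (3 st, q0=0, F={2}): 0:0→0,x→0,b→1 1:0→1,x→2,b→1 2:0→2,x→2,b→2.
'bx': run [22, 14, 5] end={s0,s1,s16,s29,s4} rej; 2/2 deletions ∈↓L.
1 words, ⪯-incomp.


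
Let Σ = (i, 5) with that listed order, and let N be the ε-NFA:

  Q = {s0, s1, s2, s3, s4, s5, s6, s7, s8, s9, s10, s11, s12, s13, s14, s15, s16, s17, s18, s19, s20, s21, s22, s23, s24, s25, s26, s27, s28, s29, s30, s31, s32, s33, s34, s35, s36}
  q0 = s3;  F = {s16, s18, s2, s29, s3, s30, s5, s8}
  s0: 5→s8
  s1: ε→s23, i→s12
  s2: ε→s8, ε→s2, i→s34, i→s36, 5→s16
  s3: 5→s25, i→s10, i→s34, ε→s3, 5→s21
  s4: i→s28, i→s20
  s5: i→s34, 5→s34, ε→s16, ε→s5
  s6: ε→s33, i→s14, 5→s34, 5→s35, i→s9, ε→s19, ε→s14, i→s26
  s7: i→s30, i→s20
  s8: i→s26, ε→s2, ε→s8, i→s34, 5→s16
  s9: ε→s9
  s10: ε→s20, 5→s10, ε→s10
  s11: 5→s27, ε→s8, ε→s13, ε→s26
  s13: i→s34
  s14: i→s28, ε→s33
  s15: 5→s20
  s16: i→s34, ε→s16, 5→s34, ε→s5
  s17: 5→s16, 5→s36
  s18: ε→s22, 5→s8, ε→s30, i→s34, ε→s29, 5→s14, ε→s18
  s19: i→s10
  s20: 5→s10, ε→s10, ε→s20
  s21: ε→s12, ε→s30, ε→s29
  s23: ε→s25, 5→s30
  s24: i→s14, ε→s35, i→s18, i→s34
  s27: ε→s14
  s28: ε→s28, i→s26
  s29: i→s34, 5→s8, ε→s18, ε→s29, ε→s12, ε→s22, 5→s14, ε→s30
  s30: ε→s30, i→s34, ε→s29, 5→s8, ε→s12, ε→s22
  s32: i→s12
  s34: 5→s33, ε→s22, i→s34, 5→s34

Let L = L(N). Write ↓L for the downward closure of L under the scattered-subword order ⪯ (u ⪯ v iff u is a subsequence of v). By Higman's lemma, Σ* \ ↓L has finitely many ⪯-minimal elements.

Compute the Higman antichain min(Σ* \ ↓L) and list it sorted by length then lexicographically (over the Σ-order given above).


Antichain: [i, 5555].

|Q|=37, |F|=8, |δ|=94 (43 ε).
min D↑ (5 st, q0=0, F={1}): 0:i→1,5→2 1:i→1,5→1 2:i→1,5→3 3:i→1,5→4 4:i→1,5→1.
'i': |S_i|=[20, 8] end={s10,s20,s22,s26,s28,s33,s34,s36} — reject; 1/1 deletions ∈↓L.
'5555': run [20, 19, 13, 7, 5] end={s10,s20,s22,s33,s34} — reject; 4/4 deletions ∈↓L.
2 minimals (antichain).


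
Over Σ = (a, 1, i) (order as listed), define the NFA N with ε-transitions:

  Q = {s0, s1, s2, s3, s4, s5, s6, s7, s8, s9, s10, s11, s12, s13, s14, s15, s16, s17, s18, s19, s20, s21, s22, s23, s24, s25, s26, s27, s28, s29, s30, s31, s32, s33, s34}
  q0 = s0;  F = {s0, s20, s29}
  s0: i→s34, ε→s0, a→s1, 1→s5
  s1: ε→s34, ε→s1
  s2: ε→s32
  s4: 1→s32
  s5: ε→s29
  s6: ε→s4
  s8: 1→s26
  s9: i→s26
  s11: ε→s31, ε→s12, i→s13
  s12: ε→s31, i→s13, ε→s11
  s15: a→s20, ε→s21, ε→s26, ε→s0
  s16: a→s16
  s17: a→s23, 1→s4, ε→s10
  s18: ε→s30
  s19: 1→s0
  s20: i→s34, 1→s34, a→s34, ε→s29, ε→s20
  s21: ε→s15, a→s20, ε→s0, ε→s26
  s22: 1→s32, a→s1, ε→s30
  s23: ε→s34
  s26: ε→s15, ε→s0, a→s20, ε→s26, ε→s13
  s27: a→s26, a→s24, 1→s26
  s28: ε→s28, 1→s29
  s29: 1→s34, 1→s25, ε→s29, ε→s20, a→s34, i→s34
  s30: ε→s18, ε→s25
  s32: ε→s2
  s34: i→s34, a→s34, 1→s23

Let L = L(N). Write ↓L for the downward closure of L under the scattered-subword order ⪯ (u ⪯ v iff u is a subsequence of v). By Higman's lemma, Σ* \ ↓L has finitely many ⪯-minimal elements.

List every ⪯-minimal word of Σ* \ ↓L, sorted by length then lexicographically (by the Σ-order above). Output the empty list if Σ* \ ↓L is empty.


Antichain: [a, i, 11].

|Q|=35, |F|=3, |δ|=63 (32 ε).
min D↑ (3 st, q0=0, F={1}): 0:a→1,1→2,i→1 1:a→1,1→1,i→1 2:a→1,1→1,i→1 [Hopcroft].
'a': N↓-sim [8, 3] end={s1,s23,s34} ∉↓L; 1/1 single-dels accept.
'i': N↓-sim [8, 2] end={s23,s34} — reject; 1/1 del acc.
'11': |S_i|=[8, 6, 3] end={s23,s25,s34} rej; 2/2 del acc.
3 obstructions.


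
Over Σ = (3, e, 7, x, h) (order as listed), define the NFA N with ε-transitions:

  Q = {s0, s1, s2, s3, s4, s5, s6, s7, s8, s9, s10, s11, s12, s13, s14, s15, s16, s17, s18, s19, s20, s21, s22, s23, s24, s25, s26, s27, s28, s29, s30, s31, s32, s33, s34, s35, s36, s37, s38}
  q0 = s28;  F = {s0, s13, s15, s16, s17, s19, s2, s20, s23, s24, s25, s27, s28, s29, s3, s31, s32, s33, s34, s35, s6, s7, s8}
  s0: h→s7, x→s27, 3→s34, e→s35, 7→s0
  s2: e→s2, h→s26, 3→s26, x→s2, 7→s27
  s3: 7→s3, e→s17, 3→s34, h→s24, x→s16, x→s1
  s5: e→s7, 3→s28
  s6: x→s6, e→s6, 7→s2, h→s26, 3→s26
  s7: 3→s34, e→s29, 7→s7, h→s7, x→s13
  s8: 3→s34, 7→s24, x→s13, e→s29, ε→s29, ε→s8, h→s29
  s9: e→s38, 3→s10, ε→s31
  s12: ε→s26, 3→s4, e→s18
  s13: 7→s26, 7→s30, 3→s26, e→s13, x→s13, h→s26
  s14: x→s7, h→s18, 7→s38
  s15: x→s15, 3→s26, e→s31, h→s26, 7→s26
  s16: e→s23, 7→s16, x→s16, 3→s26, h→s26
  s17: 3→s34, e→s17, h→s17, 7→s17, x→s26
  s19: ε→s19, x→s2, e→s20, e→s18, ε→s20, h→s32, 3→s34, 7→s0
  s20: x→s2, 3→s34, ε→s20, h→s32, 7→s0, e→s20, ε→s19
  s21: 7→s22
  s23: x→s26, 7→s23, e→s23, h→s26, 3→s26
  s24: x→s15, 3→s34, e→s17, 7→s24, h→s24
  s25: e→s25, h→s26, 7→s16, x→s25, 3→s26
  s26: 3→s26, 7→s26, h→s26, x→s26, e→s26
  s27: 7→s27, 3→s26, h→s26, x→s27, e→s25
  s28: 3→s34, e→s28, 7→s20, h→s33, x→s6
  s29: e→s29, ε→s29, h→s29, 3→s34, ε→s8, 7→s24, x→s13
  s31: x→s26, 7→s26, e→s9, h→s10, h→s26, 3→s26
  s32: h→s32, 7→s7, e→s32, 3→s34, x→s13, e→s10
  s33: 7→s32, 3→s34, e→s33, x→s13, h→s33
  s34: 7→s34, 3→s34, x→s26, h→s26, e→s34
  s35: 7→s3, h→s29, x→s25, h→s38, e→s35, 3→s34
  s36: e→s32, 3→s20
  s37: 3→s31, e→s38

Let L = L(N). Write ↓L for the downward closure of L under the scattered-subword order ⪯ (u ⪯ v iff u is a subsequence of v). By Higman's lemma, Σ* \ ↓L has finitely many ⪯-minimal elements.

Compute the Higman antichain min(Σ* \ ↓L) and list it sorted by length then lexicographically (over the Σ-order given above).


min(Σ*\↓L) = [3x, 3h, x3, xh, hx7, 77e7ex].

|Q|=39, |F|=23, |δ|=150 (10 ε).
min D↑ (22 st, q0=0, F={5}): 0:3→1,e→0,7→2,x→3,h→4 1:3→1,e→1,7→1,x→5,h→5 2:3→1,e→2,7→6,x→7,h→8 3:3→5,e→3,7→7,x→3,h→5 4:3→1,e→4,7→8,x→9,h→4 5:3→5,e→5,7→5,x→5,h→5 6:3→1,e→10,7→6,x→11,h→12 7:3→5,e→7,7→11,x→7,h→5 8:3→1,e→8,7→12,x→9,h→8 9:3→5,e→9,7→5,x→9,h→5 10:3→1,e→10,7→13,x→14,h→15 11:3→5,e→14,7→11,x→11,h→5 12:3→1,e→15,7→12,x→9,h→12 13:3→1,e→16,7→13,x→17,h→18 14:3→5,e→14,7→17,x→14,h→5 15:3→1,e→15,7→18,x→9,h→15 16:3→1,e→16,7→16,x→5,h→16 17:3→5,e→19,7→17,x→17,h→5 18:3→1,e→16,7→18,x→20,h→18 19:3→5,e→19,7→19,x→5,h→5 20:3→5,e→21,7→5,x→20,h→5 21:3→5,e→21,7→5,x→5,h→5 [Hopcroft].
'3x': |S_i|=[30, 3, 1] end={s26} — reject; 2/2 del acc.
'3h': N↓-sim [30, 3, 1] end={s26} rej; 2/2 single-dels accept.
'x3': |S_i|=[30, 15, 2] end={s10,s26} — reject; 2/2 del acc.
'xh': |S_i|=[30, 15, 2] end={s10,s26} rej; 2/2 deletions ∈↓L.
'hx7': run [30, 16, 8, 2] end={s26,s30} — reject; 3/3 deletions ∈↓L.
'77e7ex': run [30, 27, 22, 19, 14, 8, 1] end={s26} — reject; 6/6 single-dels accept.
6 minimals (antichain).


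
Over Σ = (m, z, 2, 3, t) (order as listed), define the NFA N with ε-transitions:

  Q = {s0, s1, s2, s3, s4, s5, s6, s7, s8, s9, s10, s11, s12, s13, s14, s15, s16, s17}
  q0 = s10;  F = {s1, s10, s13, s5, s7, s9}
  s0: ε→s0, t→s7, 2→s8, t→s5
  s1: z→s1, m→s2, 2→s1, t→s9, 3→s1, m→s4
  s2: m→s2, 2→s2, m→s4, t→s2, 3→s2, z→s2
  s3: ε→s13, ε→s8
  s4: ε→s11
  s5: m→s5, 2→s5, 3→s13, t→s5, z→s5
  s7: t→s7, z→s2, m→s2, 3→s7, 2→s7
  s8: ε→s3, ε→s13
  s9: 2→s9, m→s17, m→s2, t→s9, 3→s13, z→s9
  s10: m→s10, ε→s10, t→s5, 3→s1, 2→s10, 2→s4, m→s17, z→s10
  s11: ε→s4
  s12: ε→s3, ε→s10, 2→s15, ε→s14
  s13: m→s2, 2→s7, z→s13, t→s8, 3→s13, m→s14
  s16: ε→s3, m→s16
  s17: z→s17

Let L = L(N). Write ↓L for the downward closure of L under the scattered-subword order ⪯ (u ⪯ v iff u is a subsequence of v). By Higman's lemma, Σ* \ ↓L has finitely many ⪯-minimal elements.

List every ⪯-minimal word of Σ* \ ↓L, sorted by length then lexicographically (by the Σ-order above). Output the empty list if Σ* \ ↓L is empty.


Antichain: [3m, t32z].

|Q|=18, |F|=6, |δ|=59 (12 ε).
min D↑ (7 st, q0=0, F={3}): 0:m→0,z→0,2→0,3→1,t→2 1:m→3,z→1,2→1,3→1,t→4 2:m→2,z→2,2→2,3→5,t→2 3:m→3,z→3,2→3,3→3,t→3 4:m→3,z→4,2→4,3→5,t→4 5:m→3,z→5,2→6,3→5,t→5 6:m→3,z→3,2→6,3→6,t→6 (ε-aug+det+¬).
'3m': run [13, 11, 5] end={s11,s14,s17,s2,s4} rej; 2/2 single-dels accept.
't32z': |S_i|=[13, 11, 8, 4, 3] end={s11,s2,s4} ∉↓L; 4/4 single-dels accept.
2 obstructions.
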